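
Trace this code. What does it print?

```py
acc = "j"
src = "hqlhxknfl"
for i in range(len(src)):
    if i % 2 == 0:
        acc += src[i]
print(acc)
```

jhlxnl

i=0: add 'h' → 'jh'
i=1: skip
i=2: add 'l' → 'jhl'
i=3: skip
i=4: add 'x' → 'jhlx'
i=5: skip
i=6: add 'n' → 'jhlxn'
i=7: skip
i=8: add 'l' → 'jhlxnl'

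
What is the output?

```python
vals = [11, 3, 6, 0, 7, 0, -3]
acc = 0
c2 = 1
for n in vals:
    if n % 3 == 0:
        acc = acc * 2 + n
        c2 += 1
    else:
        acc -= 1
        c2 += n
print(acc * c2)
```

1368

n=11: not %3==0, acc = 0-1 = -1; c2=12
n=3: %3==0, acc = (-1)*2+3 = 1; c2=13
n=6: %3==0, acc = 1*2+6 = 8; c2=14
n=0: %3==0, acc = 8*2+0 = 16; c2=15
n=7: not %3==0, acc = 16-1 = 15; c2=22
n=0: %3==0, acc = 15*2+0 = 30; c2=23
n=-3: %3==0, acc = 30*2+(-3) = 57; c2=24
acc*c2 = 57*24 = 1368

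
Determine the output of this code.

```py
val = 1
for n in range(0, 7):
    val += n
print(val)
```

22

n=0: val = 1+0 = 1
n=1: val = 1+1 = 2
n=2: val = 2+2 = 4
n=3: val = 4+3 = 7
n=4: val = 7+4 = 11
n=5: val = 11+5 = 16
n=6: val = 16+6 = 22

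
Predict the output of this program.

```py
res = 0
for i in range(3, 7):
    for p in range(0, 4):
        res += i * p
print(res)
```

i=3,p=0: res = 0+0 = 0
i=3,p=1: res = 0+3 = 3
i=3,p=2: res = 3+6 = 9
i=3,p=3: res = 9+9 = 18
i=4,p=0: res = 18+0 = 18
i=4,p=1: res = 18+4 = 22
i=4,p=2: res = 22+8 = 30
i=4,p=3: res = 30+12 = 42
i=5,p=0: res = 42+0 = 42
i=5,p=1: res = 42+5 = 47
i=5,p=2: res = 47+10 = 57
i=5,p=3: res = 57+15 = 72
i=6,p=0: res = 72+0 = 72
i=6,p=1: res = 72+6 = 78
i=6,p=2: res = 78+12 = 90
i=6,p=3: res = 90+18 = 108

108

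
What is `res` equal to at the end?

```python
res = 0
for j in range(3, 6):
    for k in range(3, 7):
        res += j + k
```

j=3,k=3: res = 0+6 = 6
j=3,k=4: res = 6+7 = 13
j=3,k=5: res = 13+8 = 21
j=3,k=6: res = 21+9 = 30
j=4,k=3: res = 30+7 = 37
j=4,k=4: res = 37+8 = 45
j=4,k=5: res = 45+9 = 54
j=4,k=6: res = 54+10 = 64
j=5,k=3: res = 64+8 = 72
j=5,k=4: res = 72+9 = 81
j=5,k=5: res = 81+10 = 91
j=5,k=6: res = 91+11 = 102

102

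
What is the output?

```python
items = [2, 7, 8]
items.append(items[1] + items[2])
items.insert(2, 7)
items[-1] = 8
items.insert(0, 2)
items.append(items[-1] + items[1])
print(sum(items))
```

44

append items[1]+items[2] = 7+8 = 15 → [2, 7, 8, 15]
insert 7 at 2 → [2, 7, 7, 8, 15]
items[-1] = 8 → [2, 7, 7, 8, 8]
insert 2 at 0 → [2, 2, 7, 7, 8, 8]
append items[-1]+items[1] = 8+2 = 10 → [2, 2, 7, 7, 8, 8, 10]
sum = 44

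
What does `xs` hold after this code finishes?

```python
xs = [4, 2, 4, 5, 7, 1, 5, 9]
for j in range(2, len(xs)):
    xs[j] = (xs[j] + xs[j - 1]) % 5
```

j=2: xs[2] = (4+2)%5 = 1 → [4, 2, 1, 5, 7, 1, 5, 9]
j=3: xs[3] = (5+1)%5 = 1 → [4, 2, 1, 1, 7, 1, 5, 9]
j=4: xs[4] = (7+1)%5 = 3 → [4, 2, 1, 1, 3, 1, 5, 9]
j=5: xs[5] = (1+3)%5 = 4 → [4, 2, 1, 1, 3, 4, 5, 9]
j=6: xs[6] = (5+4)%5 = 4 → [4, 2, 1, 1, 3, 4, 4, 9]
j=7: xs[7] = (9+4)%5 = 3 → [4, 2, 1, 1, 3, 4, 4, 3]

[4, 2, 1, 1, 3, 4, 4, 3]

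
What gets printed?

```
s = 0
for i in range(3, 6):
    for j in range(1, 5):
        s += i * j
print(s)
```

i=3,j=1: s = 0+3 = 3
i=3,j=2: s = 3+6 = 9
i=3,j=3: s = 9+9 = 18
i=3,j=4: s = 18+12 = 30
i=4,j=1: s = 30+4 = 34
i=4,j=2: s = 34+8 = 42
i=4,j=3: s = 42+12 = 54
i=4,j=4: s = 54+16 = 70
i=5,j=1: s = 70+5 = 75
i=5,j=2: s = 75+10 = 85
i=5,j=3: s = 85+15 = 100
i=5,j=4: s = 100+20 = 120

120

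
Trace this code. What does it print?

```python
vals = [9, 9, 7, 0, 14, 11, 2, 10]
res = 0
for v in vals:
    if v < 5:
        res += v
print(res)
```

2

v=9: not <5
v=9: not <5
v=7: not <5
v=0: <5, res = 0+0 = 0
v=14: not <5
v=11: not <5
v=2: <5, res = 0+2 = 2
v=10: not <5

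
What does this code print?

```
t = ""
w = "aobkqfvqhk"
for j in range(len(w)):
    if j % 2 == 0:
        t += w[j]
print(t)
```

abqvh

j=0: add 'a' → 'a'
j=1: skip
j=2: add 'b' → 'ab'
j=3: skip
j=4: add 'q' → 'abq'
j=5: skip
j=6: add 'v' → 'abqv'
j=7: skip
j=8: add 'h' → 'abqvh'
j=9: skip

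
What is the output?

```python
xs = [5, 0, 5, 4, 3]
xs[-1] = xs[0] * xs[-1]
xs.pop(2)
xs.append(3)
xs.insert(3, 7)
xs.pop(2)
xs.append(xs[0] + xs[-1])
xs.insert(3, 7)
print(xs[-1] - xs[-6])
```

8

xs[-1] = xs[0]*xs[-1] = 5*3 = 15 → [5, 0, 5, 4, 15]
pop(2) removes 5 → [5, 0, 4, 15]
append 3 → [5, 0, 4, 15, 3]
insert 7 at 3 → [5, 0, 4, 7, 15, 3]
pop(2) removes 4 → [5, 0, 7, 15, 3]
append xs[0]+xs[-1] = 5+3 = 8 → [5, 0, 7, 15, 3, 8]
insert 7 at 3 → [5, 0, 7, 7, 15, 3, 8]
xs[-1]-xs[-6] = 8-0 = 8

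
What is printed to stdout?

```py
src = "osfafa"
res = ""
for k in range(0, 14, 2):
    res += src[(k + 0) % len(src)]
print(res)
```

offoffo

k=0: add src[0]='o' → 'o'
k=2: add src[2]='f' → 'of'
k=4: add src[4]='f' → 'off'
k=6: add src[0]='o' → 'offo'
k=8: add src[2]='f' → 'offof'
k=10: add src[4]='f' → 'offoff'
k=12: add src[0]='o' → 'offoffo'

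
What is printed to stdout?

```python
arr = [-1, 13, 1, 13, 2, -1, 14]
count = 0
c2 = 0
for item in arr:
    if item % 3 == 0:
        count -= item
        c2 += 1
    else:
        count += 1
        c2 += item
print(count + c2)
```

item=-1: not %3==0, count = 0+1 = 1; c2=-1
item=13: not %3==0, count = 1+1 = 2; c2=12
item=1: not %3==0, count = 2+1 = 3; c2=13
item=13: not %3==0, count = 3+1 = 4; c2=26
item=2: not %3==0, count = 4+1 = 5; c2=28
item=-1: not %3==0, count = 5+1 = 6; c2=27
item=14: not %3==0, count = 6+1 = 7; c2=41
count+c2 = 7+41 = 48

48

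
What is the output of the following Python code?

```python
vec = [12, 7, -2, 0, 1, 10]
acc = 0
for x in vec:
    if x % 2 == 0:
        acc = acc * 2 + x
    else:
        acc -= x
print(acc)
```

40

x=12: even, acc = 0*2+12 = 12
x=7: not even, acc = 12-7 = 5
x=-2: even, acc = 5*2+(-2) = 8
x=0: even, acc = 8*2+0 = 16
x=1: not even, acc = 16-1 = 15
x=10: even, acc = 15*2+10 = 40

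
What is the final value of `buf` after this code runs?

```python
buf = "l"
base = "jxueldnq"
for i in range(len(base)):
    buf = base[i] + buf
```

'qndleuxjl'

i=0: prepend 'j' → 'jl'
i=1: prepend 'x' → 'xjl'
i=2: prepend 'u' → 'uxjl'
i=3: prepend 'e' → 'euxjl'
i=4: prepend 'l' → 'leuxjl'
i=5: prepend 'd' → 'dleuxjl'
i=6: prepend 'n' → 'ndleuxjl'
i=7: prepend 'q' → 'qndleuxjl'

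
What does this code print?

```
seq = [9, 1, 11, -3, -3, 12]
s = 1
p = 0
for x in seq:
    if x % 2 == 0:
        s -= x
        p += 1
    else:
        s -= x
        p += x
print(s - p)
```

x=9: not even, s = 1-9 = -8; p=9
x=1: not even, s = (-8)-1 = -9; p=10
x=11: not even, s = (-9)-11 = -20; p=21
x=-3: not even, s = (-20)-(-3) = -17; p=18
x=-3: not even, s = (-17)-(-3) = -14; p=15
x=12: even, s = (-14)-12 = -26; p=16
s-p = (-26)-16 = -42

-42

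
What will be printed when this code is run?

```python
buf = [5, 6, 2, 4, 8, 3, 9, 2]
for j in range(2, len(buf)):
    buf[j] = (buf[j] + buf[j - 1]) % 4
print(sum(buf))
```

16

j=2: buf[2] = (2+6)%4 = 0 → [5, 6, 0, 4, 8, 3, 9, 2]
j=3: buf[3] = (4+0)%4 = 0 → [5, 6, 0, 0, 8, 3, 9, 2]
j=4: buf[4] = (8+0)%4 = 0 → [5, 6, 0, 0, 0, 3, 9, 2]
j=5: buf[5] = (3+0)%4 = 3 → [5, 6, 0, 0, 0, 3, 9, 2]
j=6: buf[6] = (9+3)%4 = 0 → [5, 6, 0, 0, 0, 3, 0, 2]
j=7: buf[7] = (2+0)%4 = 2 → [5, 6, 0, 0, 0, 3, 0, 2]
sum = 16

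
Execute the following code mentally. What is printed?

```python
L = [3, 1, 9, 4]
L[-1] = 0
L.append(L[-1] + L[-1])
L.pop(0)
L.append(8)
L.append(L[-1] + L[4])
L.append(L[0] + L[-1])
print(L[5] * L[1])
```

L[-1] = 0 → [3, 1, 9, 0]
append L[-1]+L[-1] = 0+0 = 0 → [3, 1, 9, 0, 0]
pop(0) removes 3 → [1, 9, 0, 0]
append 8 → [1, 9, 0, 0, 8]
append L[-1]+L[4] = 8+8 = 16 → [1, 9, 0, 0, 8, 16]
append L[0]+L[-1] = 1+16 = 17 → [1, 9, 0, 0, 8, 16, 17]
L[5]*L[1] = 16*9 = 144

144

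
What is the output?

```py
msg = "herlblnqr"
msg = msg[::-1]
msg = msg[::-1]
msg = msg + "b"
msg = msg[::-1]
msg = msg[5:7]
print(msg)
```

reverse → 'rqnlblreh'
reverse → 'herlblnqr'
+ 'b' → 'herlblnqrb'
reverse → 'brqnlblreh'
slice [5:7] → 'bl'

bl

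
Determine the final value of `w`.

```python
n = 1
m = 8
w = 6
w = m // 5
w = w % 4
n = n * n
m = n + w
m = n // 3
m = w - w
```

1

w = 8//5 = 1
w = 1%4 = 1
n = 1*1 = 1
m = 1+1 = 2
m = 1//3 = 0
m = 1-1 = 0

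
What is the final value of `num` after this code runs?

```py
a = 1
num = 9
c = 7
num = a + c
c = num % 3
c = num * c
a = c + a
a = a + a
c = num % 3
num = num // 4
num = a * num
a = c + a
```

num = 1+7 = 8
c = 8%3 = 2
c = 8*2 = 16
a = 16+1 = 17
a = 17+17 = 34
c = 8%3 = 2
num = 8//4 = 2
num = 34*2 = 68
a = 2+34 = 36

68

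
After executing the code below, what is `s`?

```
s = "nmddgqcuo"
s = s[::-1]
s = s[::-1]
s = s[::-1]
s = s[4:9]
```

'gddmn'

reverse → 'oucqgddmn'
reverse → 'nmddgqcuo'
reverse → 'oucqgddmn'
slice [4:9] → 'gddmn'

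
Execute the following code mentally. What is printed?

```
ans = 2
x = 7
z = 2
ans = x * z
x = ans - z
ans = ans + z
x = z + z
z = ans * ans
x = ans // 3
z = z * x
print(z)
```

1280

ans = 7*2 = 14
x = 14-2 = 12
ans = 14+2 = 16
x = 2+2 = 4
z = 16*16 = 256
x = 16//3 = 5
z = 256*5 = 1280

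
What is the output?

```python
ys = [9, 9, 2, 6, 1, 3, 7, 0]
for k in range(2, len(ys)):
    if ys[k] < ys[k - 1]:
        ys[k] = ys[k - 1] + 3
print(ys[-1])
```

27

k=2: 2<9, ys[2] = 9+3 = 12 → [9, 9, 12, 6, 1, 3, 7, 0]
k=3: 6<12, ys[3] = 12+3 = 15 → [9, 9, 12, 15, 1, 3, 7, 0]
k=4: 1<15, ys[4] = 15+3 = 18 → [9, 9, 12, 15, 18, 3, 7, 0]
k=5: 3<18, ys[5] = 18+3 = 21 → [9, 9, 12, 15, 18, 21, 7, 0]
k=6: 7<21, ys[6] = 21+3 = 24 → [9, 9, 12, 15, 18, 21, 24, 0]
k=7: 0<24, ys[7] = 24+3 = 27 → [9, 9, 12, 15, 18, 21, 24, 27]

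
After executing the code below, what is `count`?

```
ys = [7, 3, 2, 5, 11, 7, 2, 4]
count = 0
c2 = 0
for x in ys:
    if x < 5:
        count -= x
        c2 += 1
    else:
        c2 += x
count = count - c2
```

-45

x=7: not <5; c2=7
x=3: <5, count = 0-3 = -3; c2=8
x=2: <5, count = (-3)-2 = -5; c2=9
x=5: not <5; c2=14
x=11: not <5; c2=25
x=7: not <5; c2=32
x=2: <5, count = (-5)-2 = -7; c2=33
x=4: <5, count = (-7)-4 = -11; c2=34
count-c2 = (-11)-34 = -45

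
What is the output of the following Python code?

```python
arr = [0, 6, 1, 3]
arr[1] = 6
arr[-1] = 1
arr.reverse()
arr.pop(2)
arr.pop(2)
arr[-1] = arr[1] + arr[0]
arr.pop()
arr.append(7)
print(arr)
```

arr[1] = 6 → [0, 6, 1, 3]
arr[-1] = 1 → [0, 6, 1, 1]
reverse → [1, 1, 6, 0]
pop(2) removes 6 → [1, 1, 0]
pop(2) removes 0 → [1, 1]
arr[-1] = arr[1]+arr[0] = 1+1 = 2 → [1, 2]
pop() removes 2 → [1]
append 7 → [1, 7]

[1, 7]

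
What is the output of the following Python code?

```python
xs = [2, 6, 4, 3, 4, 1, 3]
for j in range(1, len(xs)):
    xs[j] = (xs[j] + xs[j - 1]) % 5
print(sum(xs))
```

j=1: xs[1] = (6+2)%5 = 3 → [2, 3, 4, 3, 4, 1, 3]
j=2: xs[2] = (4+3)%5 = 2 → [2, 3, 2, 3, 4, 1, 3]
j=3: xs[3] = (3+2)%5 = 0 → [2, 3, 2, 0, 4, 1, 3]
j=4: xs[4] = (4+0)%5 = 4 → [2, 3, 2, 0, 4, 1, 3]
j=5: xs[5] = (1+4)%5 = 0 → [2, 3, 2, 0, 4, 0, 3]
j=6: xs[6] = (3+0)%5 = 3 → [2, 3, 2, 0, 4, 0, 3]
sum = 14

14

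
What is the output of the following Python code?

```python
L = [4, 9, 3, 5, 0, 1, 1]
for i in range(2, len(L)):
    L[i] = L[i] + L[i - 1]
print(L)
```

[4, 9, 12, 17, 17, 18, 19]

i=2: L[2] = 3+9 = 12 → [4, 9, 12, 5, 0, 1, 1]
i=3: L[3] = 5+12 = 17 → [4, 9, 12, 17, 0, 1, 1]
i=4: L[4] = 0+17 = 17 → [4, 9, 12, 17, 17, 1, 1]
i=5: L[5] = 1+17 = 18 → [4, 9, 12, 17, 17, 18, 1]
i=6: L[6] = 1+18 = 19 → [4, 9, 12, 17, 17, 18, 19]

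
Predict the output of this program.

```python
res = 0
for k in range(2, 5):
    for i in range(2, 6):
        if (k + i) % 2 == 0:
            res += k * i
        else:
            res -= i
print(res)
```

k=2,i=2: even sum, res = 0+4 = 4
k=2,i=3: odd sum, res = 4-3 = 1
k=2,i=4: even sum, res = 1+8 = 9
k=2,i=5: odd sum, res = 9-5 = 4
k=3,i=2: odd sum, res = 4-2 = 2
k=3,i=3: even sum, res = 2+9 = 11
k=3,i=4: odd sum, res = 11-4 = 7
k=3,i=5: even sum, res = 7+15 = 22
k=4,i=2: even sum, res = 22+8 = 30
k=4,i=3: odd sum, res = 30-3 = 27
k=4,i=4: even sum, res = 27+16 = 43
k=4,i=5: odd sum, res = 43-5 = 38

38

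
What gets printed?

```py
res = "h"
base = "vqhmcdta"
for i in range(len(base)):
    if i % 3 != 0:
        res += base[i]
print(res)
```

hqhcda

i=0: skip
i=1: add 'q' → 'hq'
i=2: add 'h' → 'hqh'
i=3: skip
i=4: add 'c' → 'hqhc'
i=5: add 'd' → 'hqhcd'
i=6: skip
i=7: add 'a' → 'hqhcda'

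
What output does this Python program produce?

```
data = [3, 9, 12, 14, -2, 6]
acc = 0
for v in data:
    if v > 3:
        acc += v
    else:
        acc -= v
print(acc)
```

v=3: not >3, acc = 0-3 = -3
v=9: >3, acc = (-3)+9 = 6
v=12: >3, acc = 6+12 = 18
v=14: >3, acc = 18+14 = 32
v=-2: not >3, acc = 32-(-2) = 34
v=6: >3, acc = 34+6 = 40

40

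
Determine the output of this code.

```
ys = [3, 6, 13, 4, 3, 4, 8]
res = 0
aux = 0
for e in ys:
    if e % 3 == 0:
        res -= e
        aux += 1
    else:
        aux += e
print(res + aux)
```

20

e=3: %3==0, res = 0-3 = -3; aux=1
e=6: %3==0, res = (-3)-6 = -9; aux=2
e=13: not %3==0; aux=15
e=4: not %3==0; aux=19
e=3: %3==0, res = (-9)-3 = -12; aux=20
e=4: not %3==0; aux=24
e=8: not %3==0; aux=32
res+aux = (-12)+32 = 20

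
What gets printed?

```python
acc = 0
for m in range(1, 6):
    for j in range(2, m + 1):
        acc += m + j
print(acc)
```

m=2,j=2: acc = 0+4 = 4
m=3,j=2: acc = 4+5 = 9
m=3,j=3: acc = 9+6 = 15
m=4,j=2: acc = 15+6 = 21
m=4,j=3: acc = 21+7 = 28
m=4,j=4: acc = 28+8 = 36
m=5,j=2: acc = 36+7 = 43
m=5,j=3: acc = 43+8 = 51
m=5,j=4: acc = 51+9 = 60
m=5,j=5: acc = 60+10 = 70

70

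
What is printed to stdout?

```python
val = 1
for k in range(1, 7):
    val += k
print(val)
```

k=1: val = 1+1 = 2
k=2: val = 2+2 = 4
k=3: val = 4+3 = 7
k=4: val = 7+4 = 11
k=5: val = 11+5 = 16
k=6: val = 16+6 = 22

22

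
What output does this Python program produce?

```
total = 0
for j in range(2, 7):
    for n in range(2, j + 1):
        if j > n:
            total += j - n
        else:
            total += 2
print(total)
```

30

j=2,n=2: not 2>2, total = 0+2 = 2
j=3,n=2: 3>2, total = 2+1 = 3
j=3,n=3: not 3>3, total = 3+2 = 5
j=4,n=2: 4>2, total = 5+2 = 7
j=4,n=3: 4>3, total = 7+1 = 8
j=4,n=4: not 4>4, total = 8+2 = 10
j=5,n=2: 5>2, total = 10+3 = 13
j=5,n=3: 5>3, total = 13+2 = 15
j=5,n=4: 5>4, total = 15+1 = 16
j=5,n=5: not 5>5, total = 16+2 = 18
j=6,n=2: 6>2, total = 18+4 = 22
j=6,n=3: 6>3, total = 22+3 = 25
j=6,n=4: 6>4, total = 25+2 = 27
j=6,n=5: 6>5, total = 27+1 = 28
j=6,n=6: not 6>6, total = 28+2 = 30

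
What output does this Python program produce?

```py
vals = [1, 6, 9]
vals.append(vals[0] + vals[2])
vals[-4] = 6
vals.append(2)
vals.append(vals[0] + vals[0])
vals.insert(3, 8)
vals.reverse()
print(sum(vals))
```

53

append vals[0]+vals[2] = 1+9 = 10 → [1, 6, 9, 10]
vals[-4] = 6 → [6, 6, 9, 10]
append 2 → [6, 6, 9, 10, 2]
append vals[0]+vals[0] = 6+6 = 12 → [6, 6, 9, 10, 2, 12]
insert 8 at 3 → [6, 6, 9, 8, 10, 2, 12]
reverse → [12, 2, 10, 8, 9, 6, 6]
sum = 53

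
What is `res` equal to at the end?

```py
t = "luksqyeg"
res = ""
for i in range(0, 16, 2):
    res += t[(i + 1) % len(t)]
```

'usygusyg'

i=0: add t[1]='u' → 'u'
i=2: add t[3]='s' → 'us'
i=4: add t[5]='y' → 'usy'
i=6: add t[7]='g' → 'usyg'
i=8: add t[1]='u' → 'usygu'
i=10: add t[3]='s' → 'usygus'
i=12: add t[5]='y' → 'usygusy'
i=14: add t[7]='g' → 'usygusyg'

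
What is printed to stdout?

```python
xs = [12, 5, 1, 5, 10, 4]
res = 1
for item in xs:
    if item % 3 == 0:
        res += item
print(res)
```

13

item=12: %3==0, res = 1+12 = 13
item=5: not %3==0
item=1: not %3==0
item=5: not %3==0
item=10: not %3==0
item=4: not %3==0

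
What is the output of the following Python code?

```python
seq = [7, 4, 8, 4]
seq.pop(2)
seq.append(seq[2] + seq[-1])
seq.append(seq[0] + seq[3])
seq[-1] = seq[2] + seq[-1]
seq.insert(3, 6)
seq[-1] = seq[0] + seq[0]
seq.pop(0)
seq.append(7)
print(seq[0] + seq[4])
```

pop(2) removes 8 → [7, 4, 4]
append seq[2]+seq[-1] = 4+4 = 8 → [7, 4, 4, 8]
append seq[0]+seq[3] = 7+8 = 15 → [7, 4, 4, 8, 15]
seq[-1] = seq[2]+seq[-1] = 4+15 = 19 → [7, 4, 4, 8, 19]
insert 6 at 3 → [7, 4, 4, 6, 8, 19]
seq[-1] = seq[0]+seq[0] = 7+7 = 14 → [7, 4, 4, 6, 8, 14]
pop(0) removes 7 → [4, 4, 6, 8, 14]
append 7 → [4, 4, 6, 8, 14, 7]
seq[0]+seq[4] = 4+14 = 18

18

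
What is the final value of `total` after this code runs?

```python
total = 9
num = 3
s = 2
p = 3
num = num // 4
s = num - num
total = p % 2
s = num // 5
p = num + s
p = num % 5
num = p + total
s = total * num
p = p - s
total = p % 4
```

num = 3//4 = 0
s = 0-0 = 0
total = 3%2 = 1
s = 0//5 = 0
p = 0+0 = 0
p = 0%5 = 0
num = 0+1 = 1
s = 1*1 = 1
p = 0-1 = -1
total = (-1)%4 = 3

3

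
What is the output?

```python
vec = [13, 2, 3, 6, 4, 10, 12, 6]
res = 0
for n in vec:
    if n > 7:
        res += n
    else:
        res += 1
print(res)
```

40

n=13: >7, res = 0+13 = 13
n=2: not >7, res = 13+1 = 14
n=3: not >7, res = 14+1 = 15
n=6: not >7, res = 15+1 = 16
n=4: not >7, res = 16+1 = 17
n=10: >7, res = 17+10 = 27
n=12: >7, res = 27+12 = 39
n=6: not >7, res = 39+1 = 40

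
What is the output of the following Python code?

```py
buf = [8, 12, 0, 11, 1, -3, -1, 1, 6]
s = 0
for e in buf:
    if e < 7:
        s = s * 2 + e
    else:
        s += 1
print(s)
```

156

e=8: not <7, s = 0+1 = 1
e=12: not <7, s = 1+1 = 2
e=0: <7, s = 2*2+0 = 4
e=11: not <7, s = 4+1 = 5
e=1: <7, s = 5*2+1 = 11
e=-3: <7, s = 11*2+(-3) = 19
e=-1: <7, s = 19*2+(-1) = 37
e=1: <7, s = 37*2+1 = 75
e=6: <7, s = 75*2+6 = 156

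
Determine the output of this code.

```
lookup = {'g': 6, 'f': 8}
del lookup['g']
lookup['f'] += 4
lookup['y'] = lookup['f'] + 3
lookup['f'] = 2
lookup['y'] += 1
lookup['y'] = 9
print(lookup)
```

{'f': 2, 'y': 9}

del 'g' → {'f': 8}
lookup['f'] = 8+4 = 12 → {'f': 12}
lookup['y'] = lookup['f']+3 = 15 → {'f': 12, 'y': 15}
lookup['f'] = 2 → {'f': 2, 'y': 15}
lookup['y'] = 15+1 = 16 → {'f': 2, 'y': 16}
lookup['y'] = 9 → {'f': 2, 'y': 9}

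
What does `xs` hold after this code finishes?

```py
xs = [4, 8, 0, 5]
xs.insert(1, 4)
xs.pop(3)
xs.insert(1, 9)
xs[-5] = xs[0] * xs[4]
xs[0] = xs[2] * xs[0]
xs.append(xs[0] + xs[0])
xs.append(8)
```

[80, 9, 4, 8, 5, 160, 8]

insert 4 at 1 → [4, 4, 8, 0, 5]
pop(3) removes 0 → [4, 4, 8, 5]
insert 9 at 1 → [4, 9, 4, 8, 5]
xs[-5] = xs[0]*xs[4] = 4*5 = 20 → [20, 9, 4, 8, 5]
xs[0] = xs[2]*xs[0] = 4*20 = 80 → [80, 9, 4, 8, 5]
append xs[0]+xs[0] = 80+80 = 160 → [80, 9, 4, 8, 5, 160]
append 8 → [80, 9, 4, 8, 5, 160, 8]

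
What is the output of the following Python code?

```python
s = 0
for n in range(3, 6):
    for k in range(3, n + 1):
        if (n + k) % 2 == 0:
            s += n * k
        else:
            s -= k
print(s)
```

n=3,k=3: even sum, s = 0+9 = 9
n=4,k=3: odd sum, s = 9-3 = 6
n=4,k=4: even sum, s = 6+16 = 22
n=5,k=3: even sum, s = 22+15 = 37
n=5,k=4: odd sum, s = 37-4 = 33
n=5,k=5: even sum, s = 33+25 = 58

58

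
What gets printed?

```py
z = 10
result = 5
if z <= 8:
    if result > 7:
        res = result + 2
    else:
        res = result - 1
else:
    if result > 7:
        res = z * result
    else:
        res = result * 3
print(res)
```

z=10, result=5
z <= 8 is False; result > 7 is False
→ res = result * 3 = 15

15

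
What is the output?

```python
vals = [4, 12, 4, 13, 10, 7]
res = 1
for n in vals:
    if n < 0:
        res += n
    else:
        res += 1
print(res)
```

7

n=4: not <0, res = 1+1 = 2
n=12: not <0, res = 2+1 = 3
n=4: not <0, res = 3+1 = 4
n=13: not <0, res = 4+1 = 5
n=10: not <0, res = 5+1 = 6
n=7: not <0, res = 6+1 = 7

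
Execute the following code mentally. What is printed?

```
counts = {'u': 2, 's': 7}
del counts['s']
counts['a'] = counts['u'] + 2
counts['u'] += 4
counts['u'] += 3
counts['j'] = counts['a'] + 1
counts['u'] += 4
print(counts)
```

{'u': 13, 'a': 4, 'j': 5}

del 's' → {'u': 2}
counts['a'] = counts['u']+2 = 4 → {'u': 2, 'a': 4}
counts['u'] = 2+4 = 6 → {'u': 6, 'a': 4}
counts['u'] = 6+3 = 9 → {'u': 9, 'a': 4}
counts['j'] = counts['a']+1 = 5 → {'u': 9, 'a': 4, 'j': 5}
counts['u'] = 9+4 = 13 → {'u': 13, 'a': 4, 'j': 5}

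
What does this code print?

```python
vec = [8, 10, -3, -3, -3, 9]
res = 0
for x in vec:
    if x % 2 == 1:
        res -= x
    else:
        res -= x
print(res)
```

-18

x=8: not odd, res = 0-8 = -8
x=10: not odd, res = (-8)-10 = -18
x=-3: odd, res = (-18)-(-3) = -15
x=-3: odd, res = (-15)-(-3) = -12
x=-3: odd, res = (-12)-(-3) = -9
x=9: odd, res = (-9)-9 = -18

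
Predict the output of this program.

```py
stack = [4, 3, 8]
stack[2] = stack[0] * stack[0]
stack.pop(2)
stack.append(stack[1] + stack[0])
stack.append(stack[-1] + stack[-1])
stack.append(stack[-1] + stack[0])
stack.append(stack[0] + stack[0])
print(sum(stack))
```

stack[2] = stack[0]*stack[0] = 4*4 = 16 → [4, 3, 16]
pop(2) removes 16 → [4, 3]
append stack[1]+stack[0] = 3+4 = 7 → [4, 3, 7]
append stack[-1]+stack[-1] = 7+7 = 14 → [4, 3, 7, 14]
append stack[-1]+stack[0] = 14+4 = 18 → [4, 3, 7, 14, 18]
append stack[0]+stack[0] = 4+4 = 8 → [4, 3, 7, 14, 18, 8]
sum = 54

54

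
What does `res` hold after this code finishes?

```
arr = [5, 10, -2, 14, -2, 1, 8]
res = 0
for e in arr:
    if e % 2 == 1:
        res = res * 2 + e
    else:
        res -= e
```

e=5: odd, res = 0*2+5 = 5
e=10: not odd, res = 5-10 = -5
e=-2: not odd, res = (-5)-(-2) = -3
e=14: not odd, res = (-3)-14 = -17
e=-2: not odd, res = (-17)-(-2) = -15
e=1: odd, res = (-15)*2+1 = -29
e=8: not odd, res = (-29)-8 = -37

-37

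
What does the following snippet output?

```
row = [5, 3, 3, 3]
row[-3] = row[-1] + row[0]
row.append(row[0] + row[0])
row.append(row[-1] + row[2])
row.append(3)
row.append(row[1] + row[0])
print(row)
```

row[-3] = row[-1]+row[0] = 3+5 = 8 → [5, 8, 3, 3]
append row[0]+row[0] = 5+5 = 10 → [5, 8, 3, 3, 10]
append row[-1]+row[2] = 10+3 = 13 → [5, 8, 3, 3, 10, 13]
append 3 → [5, 8, 3, 3, 10, 13, 3]
append row[1]+row[0] = 8+5 = 13 → [5, 8, 3, 3, 10, 13, 3, 13]

[5, 8, 3, 3, 10, 13, 3, 13]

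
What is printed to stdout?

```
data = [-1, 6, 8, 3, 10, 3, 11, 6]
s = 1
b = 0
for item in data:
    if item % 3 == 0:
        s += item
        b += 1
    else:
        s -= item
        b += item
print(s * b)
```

item=-1: not %3==0, s = 1-(-1) = 2; b=-1
item=6: %3==0, s = 2+6 = 8; b=0
item=8: not %3==0, s = 8-8 = 0; b=8
item=3: %3==0, s = 0+3 = 3; b=9
item=10: not %3==0, s = 3-10 = -7; b=19
item=3: %3==0, s = (-7)+3 = -4; b=20
item=11: not %3==0, s = (-4)-11 = -15; b=31
item=6: %3==0, s = (-15)+6 = -9; b=32
s*b = (-9)*32 = -288

-288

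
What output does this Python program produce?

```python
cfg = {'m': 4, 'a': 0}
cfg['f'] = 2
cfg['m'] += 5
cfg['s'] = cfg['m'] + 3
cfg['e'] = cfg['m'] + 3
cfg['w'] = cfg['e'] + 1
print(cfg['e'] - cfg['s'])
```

cfg['f'] = 2 → {'m': 4, 'a': 0, 'f': 2}
cfg['m'] = 4+5 = 9 → {'m': 9, 'a': 0, 'f': 2}
cfg['s'] = cfg['m']+3 = 12 → {'m': 9, 'a': 0, 'f': 2, 's': 12}
cfg['e'] = cfg['m']+3 = 12 → {'m': 9, 'a': 0, 'f': 2, 's': 12, 'e': 12}
cfg['w'] = cfg['e']+1 = 13 → {'m': 9, 'a': 0, 'f': 2, 's': 12, 'e': 12, 'w': 13}
cfg['e']-cfg['s'] = 12-12 = 0

0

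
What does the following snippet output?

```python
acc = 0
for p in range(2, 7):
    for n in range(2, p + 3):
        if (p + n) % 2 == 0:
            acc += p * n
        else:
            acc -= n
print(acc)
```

p=2,n=2: even sum, acc = 0+4 = 4
p=2,n=3: odd sum, acc = 4-3 = 1
p=2,n=4: even sum, acc = 1+8 = 9
p=3,n=2: odd sum, acc = 9-2 = 7
p=3,n=3: even sum, acc = 7+9 = 16
p=3,n=4: odd sum, acc = 16-4 = 12
p=3,n=5: even sum, acc = 12+15 = 27
p=4,n=2: even sum, acc = 27+8 = 35
p=4,n=3: odd sum, acc = 35-3 = 32
p=4,n=4: even sum, acc = 32+16 = 48
p=4,n=5: odd sum, acc = 48-5 = 43
p=4,n=6: even sum, acc = 43+24 = 67
p=5,n=2: odd sum, acc = 67-2 = 65
p=5,n=3: even sum, acc = 65+15 = 80
p=5,n=4: odd sum, acc = 80-4 = 76
p=5,n=5: even sum, acc = 76+25 = 101
p=5,n=6: odd sum, acc = 101-6 = 95
p=5,n=7: even sum, acc = 95+35 = 130
p=6,n=2: even sum, acc = 130+12 = 142
p=6,n=3: odd sum, acc = 142-3 = 139
p=6,n=4: even sum, acc = 139+24 = 163
p=6,n=5: odd sum, acc = 163-5 = 158
p=6,n=6: even sum, acc = 158+36 = 194
p=6,n=7: odd sum, acc = 194-7 = 187
p=6,n=8: even sum, acc = 187+48 = 235

235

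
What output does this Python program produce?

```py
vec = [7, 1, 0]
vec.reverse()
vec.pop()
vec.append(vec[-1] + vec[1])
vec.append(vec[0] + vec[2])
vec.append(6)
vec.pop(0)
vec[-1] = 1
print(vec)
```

reverse → [0, 1, 7]
pop() removes 7 → [0, 1]
append vec[-1]+vec[1] = 1+1 = 2 → [0, 1, 2]
append vec[0]+vec[2] = 0+2 = 2 → [0, 1, 2, 2]
append 6 → [0, 1, 2, 2, 6]
pop(0) removes 0 → [1, 2, 2, 6]
vec[-1] = 1 → [1, 2, 2, 1]

[1, 2, 2, 1]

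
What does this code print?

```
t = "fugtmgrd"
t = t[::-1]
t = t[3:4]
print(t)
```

reverse → 'drgmtguf'
slice [3:4] → 'm'

m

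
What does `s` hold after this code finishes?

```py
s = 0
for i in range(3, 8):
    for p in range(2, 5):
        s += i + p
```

i=3,p=2: s = 0+5 = 5
i=3,p=3: s = 5+6 = 11
i=3,p=4: s = 11+7 = 18
i=4,p=2: s = 18+6 = 24
i=4,p=3: s = 24+7 = 31
i=4,p=4: s = 31+8 = 39
i=5,p=2: s = 39+7 = 46
i=5,p=3: s = 46+8 = 54
i=5,p=4: s = 54+9 = 63
i=6,p=2: s = 63+8 = 71
i=6,p=3: s = 71+9 = 80
i=6,p=4: s = 80+10 = 90
i=7,p=2: s = 90+9 = 99
i=7,p=3: s = 99+10 = 109
i=7,p=4: s = 109+11 = 120

120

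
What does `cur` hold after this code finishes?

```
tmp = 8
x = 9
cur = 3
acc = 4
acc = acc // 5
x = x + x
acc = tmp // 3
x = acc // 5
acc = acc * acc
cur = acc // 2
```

2

acc = 4//5 = 0
x = 9+9 = 18
acc = 8//3 = 2
x = 2//5 = 0
acc = 2*2 = 4
cur = 4//2 = 2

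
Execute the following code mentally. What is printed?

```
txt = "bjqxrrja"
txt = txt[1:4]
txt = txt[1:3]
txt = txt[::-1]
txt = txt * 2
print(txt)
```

xqxq

slice [1:4] → 'jqx'
slice [1:3] → 'qx'
reverse → 'xq'
repeat ×2 → 'xqxq'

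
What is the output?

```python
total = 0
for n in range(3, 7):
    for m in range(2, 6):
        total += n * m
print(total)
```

252

n=3,m=2: total = 0+6 = 6
n=3,m=3: total = 6+9 = 15
n=3,m=4: total = 15+12 = 27
n=3,m=5: total = 27+15 = 42
n=4,m=2: total = 42+8 = 50
n=4,m=3: total = 50+12 = 62
n=4,m=4: total = 62+16 = 78
n=4,m=5: total = 78+20 = 98
n=5,m=2: total = 98+10 = 108
n=5,m=3: total = 108+15 = 123
n=5,m=4: total = 123+20 = 143
n=5,m=5: total = 143+25 = 168
n=6,m=2: total = 168+12 = 180
n=6,m=3: total = 180+18 = 198
n=6,m=4: total = 198+24 = 222
n=6,m=5: total = 222+30 = 252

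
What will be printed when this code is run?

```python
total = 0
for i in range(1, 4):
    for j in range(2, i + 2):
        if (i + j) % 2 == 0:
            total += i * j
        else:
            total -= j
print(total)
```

2

i=1,j=2: odd sum, total = 0-2 = -2
i=2,j=2: even sum, total = (-2)+4 = 2
i=2,j=3: odd sum, total = 2-3 = -1
i=3,j=2: odd sum, total = (-1)-2 = -3
i=3,j=3: even sum, total = (-3)+9 = 6
i=3,j=4: odd sum, total = 6-4 = 2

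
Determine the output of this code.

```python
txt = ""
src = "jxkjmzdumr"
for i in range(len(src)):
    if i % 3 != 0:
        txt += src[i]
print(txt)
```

xkmzum

i=0: skip
i=1: add 'x' → 'x'
i=2: add 'k' → 'xk'
i=3: skip
i=4: add 'm' → 'xkm'
i=5: add 'z' → 'xkmz'
i=6: skip
i=7: add 'u' → 'xkmzu'
i=8: add 'm' → 'xkmzum'
i=9: skip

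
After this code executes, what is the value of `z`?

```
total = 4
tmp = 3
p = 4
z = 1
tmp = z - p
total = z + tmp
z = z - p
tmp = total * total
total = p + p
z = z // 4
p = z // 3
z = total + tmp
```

tmp = 1-4 = -3
total = 1+(-3) = -2
z = 1-4 = -3
tmp = (-2)*(-2) = 4
total = 4+4 = 8
z = (-3)//4 = -1
p = (-1)//3 = -1
z = 8+4 = 12

12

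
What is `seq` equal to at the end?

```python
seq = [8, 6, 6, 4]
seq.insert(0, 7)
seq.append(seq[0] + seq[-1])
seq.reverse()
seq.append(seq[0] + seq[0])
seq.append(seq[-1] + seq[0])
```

insert 7 at 0 → [7, 8, 6, 6, 4]
append seq[0]+seq[-1] = 7+4 = 11 → [7, 8, 6, 6, 4, 11]
reverse → [11, 4, 6, 6, 8, 7]
append seq[0]+seq[0] = 11+11 = 22 → [11, 4, 6, 6, 8, 7, 22]
append seq[-1]+seq[0] = 22+11 = 33 → [11, 4, 6, 6, 8, 7, 22, 33]

[11, 4, 6, 6, 8, 7, 22, 33]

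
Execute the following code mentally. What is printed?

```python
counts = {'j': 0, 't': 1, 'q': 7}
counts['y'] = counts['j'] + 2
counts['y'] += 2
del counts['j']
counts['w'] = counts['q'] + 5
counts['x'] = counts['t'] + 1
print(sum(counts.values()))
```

counts['y'] = counts['j']+2 = 2 → {'j': 0, 't': 1, 'q': 7, 'y': 2}
counts['y'] = 2+2 = 4 → {'j': 0, 't': 1, 'q': 7, 'y': 4}
del 'j' → {'t': 1, 'q': 7, 'y': 4}
counts['w'] = counts['q']+5 = 12 → {'t': 1, 'q': 7, 'y': 4, 'w': 12}
counts['x'] = counts['t']+1 = 2 → {'t': 1, 'q': 7, 'y': 4, 'w': 12, 'x': 2}
sum of values = 26

26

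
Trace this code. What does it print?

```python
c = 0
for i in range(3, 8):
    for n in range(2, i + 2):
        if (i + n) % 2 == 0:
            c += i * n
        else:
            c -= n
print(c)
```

i=3,n=2: odd sum, c = 0-2 = -2
i=3,n=3: even sum, c = (-2)+9 = 7
i=3,n=4: odd sum, c = 7-4 = 3
i=4,n=2: even sum, c = 3+8 = 11
i=4,n=3: odd sum, c = 11-3 = 8
i=4,n=4: even sum, c = 8+16 = 24
i=4,n=5: odd sum, c = 24-5 = 19
i=5,n=2: odd sum, c = 19-2 = 17
i=5,n=3: even sum, c = 17+15 = 32
i=5,n=4: odd sum, c = 32-4 = 28
i=5,n=5: even sum, c = 28+25 = 53
i=5,n=6: odd sum, c = 53-6 = 47
i=6,n=2: even sum, c = 47+12 = 59
i=6,n=3: odd sum, c = 59-3 = 56
i=6,n=4: even sum, c = 56+24 = 80
i=6,n=5: odd sum, c = 80-5 = 75
i=6,n=6: even sum, c = 75+36 = 111
i=6,n=7: odd sum, c = 111-7 = 104
i=7,n=2: odd sum, c = 104-2 = 102
i=7,n=3: even sum, c = 102+21 = 123
i=7,n=4: odd sum, c = 123-4 = 119
i=7,n=5: even sum, c = 119+35 = 154
i=7,n=6: odd sum, c = 154-6 = 148
i=7,n=7: even sum, c = 148+49 = 197
i=7,n=8: odd sum, c = 197-8 = 189

189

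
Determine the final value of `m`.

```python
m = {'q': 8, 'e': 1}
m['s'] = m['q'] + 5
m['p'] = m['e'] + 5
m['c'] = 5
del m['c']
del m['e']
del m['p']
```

m['s'] = m['q']+5 = 13 → {'q': 8, 'e': 1, 's': 13}
m['p'] = m['e']+5 = 6 → {'q': 8, 'e': 1, 's': 13, 'p': 6}
m['c'] = 5 → {'q': 8, 'e': 1, 's': 13, 'p': 6, 'c': 5}
del 'c' → {'q': 8, 'e': 1, 's': 13, 'p': 6}
del 'e' → {'q': 8, 's': 13, 'p': 6}
del 'p' → {'q': 8, 's': 13}

{'q': 8, 's': 13}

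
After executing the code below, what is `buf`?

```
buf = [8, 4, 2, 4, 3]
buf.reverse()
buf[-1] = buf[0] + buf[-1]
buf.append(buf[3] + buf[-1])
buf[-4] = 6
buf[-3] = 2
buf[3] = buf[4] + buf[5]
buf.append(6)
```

[3, 4, 6, 26, 11, 15, 6]

reverse → [3, 4, 2, 4, 8]
buf[-1] = buf[0]+buf[-1] = 3+8 = 11 → [3, 4, 2, 4, 11]
append buf[3]+buf[-1] = 4+11 = 15 → [3, 4, 2, 4, 11, 15]
buf[-4] = 6 → [3, 4, 6, 4, 11, 15]
buf[-3] = 2 → [3, 4, 6, 2, 11, 15]
buf[3] = buf[4]+buf[5] = 11+15 = 26 → [3, 4, 6, 26, 11, 15]
append 6 → [3, 4, 6, 26, 11, 15, 6]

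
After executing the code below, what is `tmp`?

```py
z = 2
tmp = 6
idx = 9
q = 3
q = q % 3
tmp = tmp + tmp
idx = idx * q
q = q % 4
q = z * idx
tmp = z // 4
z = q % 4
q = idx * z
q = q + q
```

q = 3%3 = 0
tmp = 6+6 = 12
idx = 9*0 = 0
q = 0%4 = 0
q = 2*0 = 0
tmp = 2//4 = 0
z = 0%4 = 0
q = 0*0 = 0
q = 0+0 = 0

0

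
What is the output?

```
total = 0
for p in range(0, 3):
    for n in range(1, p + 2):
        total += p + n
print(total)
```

p=0,n=1: total = 0+1 = 1
p=1,n=1: total = 1+2 = 3
p=1,n=2: total = 3+3 = 6
p=2,n=1: total = 6+3 = 9
p=2,n=2: total = 9+4 = 13
p=2,n=3: total = 13+5 = 18

18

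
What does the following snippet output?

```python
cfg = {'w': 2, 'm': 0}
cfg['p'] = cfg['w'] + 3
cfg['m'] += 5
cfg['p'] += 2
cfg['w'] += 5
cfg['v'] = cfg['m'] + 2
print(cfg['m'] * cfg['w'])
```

35

cfg['p'] = cfg['w']+3 = 5 → {'w': 2, 'm': 0, 'p': 5}
cfg['m'] = 0+5 = 5 → {'w': 2, 'm': 5, 'p': 5}
cfg['p'] = 5+2 = 7 → {'w': 2, 'm': 5, 'p': 7}
cfg['w'] = 2+5 = 7 → {'w': 7, 'm': 5, 'p': 7}
cfg['v'] = cfg['m']+2 = 7 → {'w': 7, 'm': 5, 'p': 7, 'v': 7}
cfg['m']*cfg['w'] = 5*7 = 35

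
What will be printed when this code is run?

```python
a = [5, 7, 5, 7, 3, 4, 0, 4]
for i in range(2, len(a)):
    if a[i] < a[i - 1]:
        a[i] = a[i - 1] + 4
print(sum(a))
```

138

i=2: 5<7, a[2] = 7+4 = 11 → [5, 7, 11, 7, 3, 4, 0, 4]
i=3: 7<11, a[3] = 11+4 = 15 → [5, 7, 11, 15, 3, 4, 0, 4]
i=4: 3<15, a[4] = 15+4 = 19 → [5, 7, 11, 15, 19, 4, 0, 4]
i=5: 4<19, a[5] = 19+4 = 23 → [5, 7, 11, 15, 19, 23, 0, 4]
i=6: 0<23, a[6] = 23+4 = 27 → [5, 7, 11, 15, 19, 23, 27, 4]
i=7: 4<27, a[7] = 27+4 = 31 → [5, 7, 11, 15, 19, 23, 27, 31]
sum = 138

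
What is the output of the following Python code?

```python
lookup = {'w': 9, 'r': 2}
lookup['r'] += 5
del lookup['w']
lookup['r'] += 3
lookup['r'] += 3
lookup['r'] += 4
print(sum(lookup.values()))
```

lookup['r'] = 2+5 = 7 → {'w': 9, 'r': 7}
del 'w' → {'r': 7}
lookup['r'] = 7+3 = 10 → {'r': 10}
lookup['r'] = 10+3 = 13 → {'r': 13}
lookup['r'] = 13+4 = 17 → {'r': 17}
sum of values = 17

17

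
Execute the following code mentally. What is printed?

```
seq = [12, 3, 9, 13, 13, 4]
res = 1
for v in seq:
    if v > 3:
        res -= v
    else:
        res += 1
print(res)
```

-49

v=12: >3, res = 1-12 = -11
v=3: not >3, res = (-11)+1 = -10
v=9: >3, res = (-10)-9 = -19
v=13: >3, res = (-19)-13 = -32
v=13: >3, res = (-32)-13 = -45
v=4: >3, res = (-45)-4 = -49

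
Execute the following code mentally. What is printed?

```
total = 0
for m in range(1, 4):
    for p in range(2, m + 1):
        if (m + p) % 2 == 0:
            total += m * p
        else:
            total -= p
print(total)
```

m=2,p=2: even sum, total = 0+4 = 4
m=3,p=2: odd sum, total = 4-2 = 2
m=3,p=3: even sum, total = 2+9 = 11

11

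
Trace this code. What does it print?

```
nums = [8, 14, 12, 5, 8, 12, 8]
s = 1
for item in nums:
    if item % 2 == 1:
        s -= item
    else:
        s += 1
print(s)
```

item=8: not odd, s = 1+1 = 2
item=14: not odd, s = 2+1 = 3
item=12: not odd, s = 3+1 = 4
item=5: odd, s = 4-5 = -1
item=8: not odd, s = (-1)+1 = 0
item=12: not odd, s = 0+1 = 1
item=8: not odd, s = 1+1 = 2

2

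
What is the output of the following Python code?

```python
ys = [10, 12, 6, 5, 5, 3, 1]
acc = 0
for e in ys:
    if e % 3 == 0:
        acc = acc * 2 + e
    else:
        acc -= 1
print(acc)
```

50

e=10: not %3==0, acc = 0-1 = -1
e=12: %3==0, acc = (-1)*2+12 = 10
e=6: %3==0, acc = 10*2+6 = 26
e=5: not %3==0, acc = 26-1 = 25
e=5: not %3==0, acc = 25-1 = 24
e=3: %3==0, acc = 24*2+3 = 51
e=1: not %3==0, acc = 51-1 = 50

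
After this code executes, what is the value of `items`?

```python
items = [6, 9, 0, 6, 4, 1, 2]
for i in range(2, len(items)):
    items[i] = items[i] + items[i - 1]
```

i=2: items[2] = 0+9 = 9 → [6, 9, 9, 6, 4, 1, 2]
i=3: items[3] = 6+9 = 15 → [6, 9, 9, 15, 4, 1, 2]
i=4: items[4] = 4+15 = 19 → [6, 9, 9, 15, 19, 1, 2]
i=5: items[5] = 1+19 = 20 → [6, 9, 9, 15, 19, 20, 2]
i=6: items[6] = 2+20 = 22 → [6, 9, 9, 15, 19, 20, 22]

[6, 9, 9, 15, 19, 20, 22]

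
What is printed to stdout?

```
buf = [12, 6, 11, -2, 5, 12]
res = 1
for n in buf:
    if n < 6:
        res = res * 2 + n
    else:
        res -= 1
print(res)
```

-8

n=12: not <6, res = 1-1 = 0
n=6: not <6, res = 0-1 = -1
n=11: not <6, res = (-1)-1 = -2
n=-2: <6, res = (-2)*2+(-2) = -6
n=5: <6, res = (-6)*2+5 = -7
n=12: not <6, res = (-7)-1 = -8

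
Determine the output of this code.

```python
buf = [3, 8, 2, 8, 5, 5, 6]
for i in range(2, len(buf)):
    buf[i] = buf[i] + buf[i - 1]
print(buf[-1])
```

i=2: buf[2] = 2+8 = 10 → [3, 8, 10, 8, 5, 5, 6]
i=3: buf[3] = 8+10 = 18 → [3, 8, 10, 18, 5, 5, 6]
i=4: buf[4] = 5+18 = 23 → [3, 8, 10, 18, 23, 5, 6]
i=5: buf[5] = 5+23 = 28 → [3, 8, 10, 18, 23, 28, 6]
i=6: buf[6] = 6+28 = 34 → [3, 8, 10, 18, 23, 28, 34]

34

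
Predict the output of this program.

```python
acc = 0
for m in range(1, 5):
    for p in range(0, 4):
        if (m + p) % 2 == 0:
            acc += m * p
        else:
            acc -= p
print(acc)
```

16

m=1,p=0: odd sum, acc = 0-0 = 0
m=1,p=1: even sum, acc = 0+1 = 1
m=1,p=2: odd sum, acc = 1-2 = -1
m=1,p=3: even sum, acc = (-1)+3 = 2
m=2,p=0: even sum, acc = 2+0 = 2
m=2,p=1: odd sum, acc = 2-1 = 1
m=2,p=2: even sum, acc = 1+4 = 5
m=2,p=3: odd sum, acc = 5-3 = 2
m=3,p=0: odd sum, acc = 2-0 = 2
m=3,p=1: even sum, acc = 2+3 = 5
m=3,p=2: odd sum, acc = 5-2 = 3
m=3,p=3: even sum, acc = 3+9 = 12
m=4,p=0: even sum, acc = 12+0 = 12
m=4,p=1: odd sum, acc = 12-1 = 11
m=4,p=2: even sum, acc = 11+8 = 19
m=4,p=3: odd sum, acc = 19-3 = 16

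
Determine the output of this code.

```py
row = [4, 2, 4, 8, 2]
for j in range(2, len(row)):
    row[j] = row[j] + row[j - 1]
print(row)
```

j=2: row[2] = 4+2 = 6 → [4, 2, 6, 8, 2]
j=3: row[3] = 8+6 = 14 → [4, 2, 6, 14, 2]
j=4: row[4] = 2+14 = 16 → [4, 2, 6, 14, 16]

[4, 2, 6, 14, 16]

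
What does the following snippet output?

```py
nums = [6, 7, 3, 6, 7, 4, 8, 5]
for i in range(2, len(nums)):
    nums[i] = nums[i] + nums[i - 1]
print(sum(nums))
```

i=2: nums[2] = 3+7 = 10 → [6, 7, 10, 6, 7, 4, 8, 5]
i=3: nums[3] = 6+10 = 16 → [6, 7, 10, 16, 7, 4, 8, 5]
i=4: nums[4] = 7+16 = 23 → [6, 7, 10, 16, 23, 4, 8, 5]
i=5: nums[5] = 4+23 = 27 → [6, 7, 10, 16, 23, 27, 8, 5]
i=6: nums[6] = 8+27 = 35 → [6, 7, 10, 16, 23, 27, 35, 5]
i=7: nums[7] = 5+35 = 40 → [6, 7, 10, 16, 23, 27, 35, 40]
sum = 164

164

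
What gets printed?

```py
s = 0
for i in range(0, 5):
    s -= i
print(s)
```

i=0: s = 0-0 = 0
i=1: s = 0-1 = -1
i=2: s = (-1)-2 = -3
i=3: s = (-3)-3 = -6
i=4: s = (-6)-4 = -10

-10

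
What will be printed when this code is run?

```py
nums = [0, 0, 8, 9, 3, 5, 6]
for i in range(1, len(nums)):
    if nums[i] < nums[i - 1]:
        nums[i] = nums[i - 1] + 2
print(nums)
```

i=1: 0>=0, unchanged → [0, 0, 8, 9, 3, 5, 6]
i=2: 8>=0, unchanged → [0, 0, 8, 9, 3, 5, 6]
i=3: 9>=8, unchanged → [0, 0, 8, 9, 3, 5, 6]
i=4: 3<9, nums[4] = 9+2 = 11 → [0, 0, 8, 9, 11, 5, 6]
i=5: 5<11, nums[5] = 11+2 = 13 → [0, 0, 8, 9, 11, 13, 6]
i=6: 6<13, nums[6] = 13+2 = 15 → [0, 0, 8, 9, 11, 13, 15]

[0, 0, 8, 9, 11, 13, 15]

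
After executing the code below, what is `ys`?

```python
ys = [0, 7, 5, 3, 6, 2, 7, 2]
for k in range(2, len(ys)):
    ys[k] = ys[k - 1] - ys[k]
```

[0, 7, 2, -1, -7, -9, -16, -18]

k=2: ys[2] = 7-5 = 2 → [0, 7, 2, 3, 6, 2, 7, 2]
k=3: ys[3] = 2-3 = -1 → [0, 7, 2, -1, 6, 2, 7, 2]
k=4: ys[4] = (-1)-6 = -7 → [0, 7, 2, -1, -7, 2, 7, 2]
k=5: ys[5] = (-7)-2 = -9 → [0, 7, 2, -1, -7, -9, 7, 2]
k=6: ys[6] = (-9)-7 = -16 → [0, 7, 2, -1, -7, -9, -16, 2]
k=7: ys[7] = (-16)-2 = -18 → [0, 7, 2, -1, -7, -9, -16, -18]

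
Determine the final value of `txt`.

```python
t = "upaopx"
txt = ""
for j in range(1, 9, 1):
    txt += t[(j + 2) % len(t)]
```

'opxupaop'

j=1: add t[3]='o' → 'o'
j=2: add t[4]='p' → 'op'
j=3: add t[5]='x' → 'opx'
j=4: add t[0]='u' → 'opxu'
j=5: add t[1]='p' → 'opxup'
j=6: add t[2]='a' → 'opxupa'
j=7: add t[3]='o' → 'opxupao'
j=8: add t[4]='p' → 'opxupaop'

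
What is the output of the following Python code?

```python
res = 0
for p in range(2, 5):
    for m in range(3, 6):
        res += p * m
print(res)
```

p=2,m=3: res = 0+6 = 6
p=2,m=4: res = 6+8 = 14
p=2,m=5: res = 14+10 = 24
p=3,m=3: res = 24+9 = 33
p=3,m=4: res = 33+12 = 45
p=3,m=5: res = 45+15 = 60
p=4,m=3: res = 60+12 = 72
p=4,m=4: res = 72+16 = 88
p=4,m=5: res = 88+20 = 108

108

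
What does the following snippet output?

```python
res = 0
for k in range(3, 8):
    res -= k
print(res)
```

k=3: res = 0-3 = -3
k=4: res = (-3)-4 = -7
k=5: res = (-7)-5 = -12
k=6: res = (-12)-6 = -18
k=7: res = (-18)-7 = -25

-25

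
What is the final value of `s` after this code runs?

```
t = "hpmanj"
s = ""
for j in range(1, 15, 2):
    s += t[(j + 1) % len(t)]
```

'mnhmnhm'

j=1: add t[2]='m' → 'm'
j=3: add t[4]='n' → 'mn'
j=5: add t[0]='h' → 'mnh'
j=7: add t[2]='m' → 'mnhm'
j=9: add t[4]='n' → 'mnhmn'
j=11: add t[0]='h' → 'mnhmnh'
j=13: add t[2]='m' → 'mnhmnhm'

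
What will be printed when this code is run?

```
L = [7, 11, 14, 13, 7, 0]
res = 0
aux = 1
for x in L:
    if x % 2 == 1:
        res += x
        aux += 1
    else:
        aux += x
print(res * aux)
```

x=7: odd, res = 0+7 = 7; aux=2
x=11: odd, res = 7+11 = 18; aux=3
x=14: not odd; aux=17
x=13: odd, res = 18+13 = 31; aux=18
x=7: odd, res = 31+7 = 38; aux=19
x=0: not odd; aux=19
res*aux = 38*19 = 722

722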